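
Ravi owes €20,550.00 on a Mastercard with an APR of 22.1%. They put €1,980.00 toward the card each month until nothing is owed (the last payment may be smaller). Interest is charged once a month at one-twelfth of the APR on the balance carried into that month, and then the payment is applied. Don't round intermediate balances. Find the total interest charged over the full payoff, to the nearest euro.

Monthly rate r = 22.1%/12 = 1.84167% = 0.0184167.
Payoff takes n = ⌈−ln(1 − rB₀/P)/ln(1+r)⌉ = ⌈11.624⌉ = 12 payments; the last is €1,240.28.
Total paid = 11·€1,980.00 + €1,240.28 = €23,020.28.
Total interest = total paid − principal = €23,020.28 − €20,550.00 = €2,470.28.

€2,470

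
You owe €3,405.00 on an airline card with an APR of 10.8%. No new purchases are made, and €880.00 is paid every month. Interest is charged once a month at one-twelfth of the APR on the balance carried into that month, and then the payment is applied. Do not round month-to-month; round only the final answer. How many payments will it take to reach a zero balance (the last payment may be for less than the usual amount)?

4 months

Monthly rate r = 10.8%/12 = 0.9% = 0.009.
Recurrence: B ← B·(1+r) − €880.00.
Month 1: interest €30.65; balance after payment €2,555.64.
Month 2: interest €23.00; balance after payment €1,698.65.
Month 3: interest €15.29; balance after payment €833.93.
Month 4: interest €7.51; balance after payment €0.00.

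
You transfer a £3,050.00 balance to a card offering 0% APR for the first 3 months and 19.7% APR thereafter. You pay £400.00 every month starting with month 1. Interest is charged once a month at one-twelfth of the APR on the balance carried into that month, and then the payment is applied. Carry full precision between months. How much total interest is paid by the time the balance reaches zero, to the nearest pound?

Promo months 1–3 at r₀ = 0%/12 = 0; months 4+ at r₁ = 19.7%/12 = 0.0164167.
After month 3 (no interest yet): B = £3,050.00 − 3·£400.00 = £1,850.00.
Then at r₁ with £400.00/mo: n₂ = −ln(1 − r₁·B/P)/ln(1+r₁) ≈ 4.85 → 5 more payments.
Total paid = 7·£400.00 + £340.17 = £3,140.17; interest = £3,140.17 − £3,050.00 = £90.17.

£90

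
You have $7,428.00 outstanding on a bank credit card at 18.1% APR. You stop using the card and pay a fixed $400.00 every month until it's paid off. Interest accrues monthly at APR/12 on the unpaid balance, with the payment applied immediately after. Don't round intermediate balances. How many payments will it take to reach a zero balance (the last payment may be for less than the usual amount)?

Monthly rate r = 18.1%/12 = 1.50833% = 0.0150833.
Recurrence: B ← B·(1+r) − $400.00.
Month 1: interest $112.04; balance after payment $7,140.04.
Month 2: interest $107.70; balance after payment $6,847.73.
Closed form: n = −ln(1 − rB₀/P)/ln(1+r) = −ln(0.7199)/ln(1.01508) ≈ 21.952, so the balance reaches zero during payment 22.

22 months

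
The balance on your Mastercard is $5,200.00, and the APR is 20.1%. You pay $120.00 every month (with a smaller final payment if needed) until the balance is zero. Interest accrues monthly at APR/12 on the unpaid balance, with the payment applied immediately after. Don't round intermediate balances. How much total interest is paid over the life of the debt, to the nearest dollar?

Monthly rate r = 20.1%/12 = 1.675% = 0.01675.
Payoff takes n = ⌈−ln(1 − rB₀/P)/ln(1+r)⌉ = ⌈77.900⌉ = 78 payments; the last is $108.10.
Total paid = 77·$120.00 + $108.10 = $9,348.10.
Total interest = total paid − principal = $9,348.10 − $5,200.00 = $4,148.10.

$4,148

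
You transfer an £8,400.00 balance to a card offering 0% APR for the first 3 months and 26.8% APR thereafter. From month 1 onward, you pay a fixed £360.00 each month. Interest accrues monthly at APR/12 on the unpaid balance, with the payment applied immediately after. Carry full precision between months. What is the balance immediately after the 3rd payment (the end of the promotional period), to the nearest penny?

£7,320.00

Promo months 1–3 at r₀ = 0%/12 = 0; months 4+ at r₁ = 26.8%/12 = 0.0223333.
After month 3 (no interest yet): B = £8,400.00 − 3·£360.00 = £7,320.00.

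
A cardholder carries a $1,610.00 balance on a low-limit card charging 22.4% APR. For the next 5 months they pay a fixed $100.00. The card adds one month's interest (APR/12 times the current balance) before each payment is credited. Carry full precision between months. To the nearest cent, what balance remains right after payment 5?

Monthly rate r = 22.4%/12 = 1.86667% = 0.0186667.
Each month: B ← B·(1+r) − $100.00.
Month 1: interest $30.05; balance after payment $1,540.05.
Month 2: interest $28.75; balance after payment $1,468.80.
Month 3: interest $27.42; balance after payment $1,396.22.
Month 4: interest $26.06; balance after payment $1,322.28.
Month 5: interest $24.68; balance after payment $1,246.96.

$1,246.96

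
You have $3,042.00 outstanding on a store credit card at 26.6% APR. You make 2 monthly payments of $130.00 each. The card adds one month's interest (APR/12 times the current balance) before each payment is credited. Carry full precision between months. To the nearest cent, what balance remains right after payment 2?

$2,915.48

Monthly rate r = 26.6%/12 = 2.21667% = 0.0221667.
Each month: B ← B·(1+r) − $130.00.
Month 1: interest $67.43; balance after payment $2,979.43.
Month 2: interest $66.04; balance after payment $2,915.48.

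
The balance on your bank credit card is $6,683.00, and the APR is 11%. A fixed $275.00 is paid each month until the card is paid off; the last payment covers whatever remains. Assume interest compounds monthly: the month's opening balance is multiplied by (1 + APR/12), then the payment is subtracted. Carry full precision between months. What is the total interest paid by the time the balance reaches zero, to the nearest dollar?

Monthly rate r = 11%/12 = 0.916667% = 0.00916667.
Payoff takes n = ⌈−ln(1 − rB₀/P)/ln(1+r)⌉ = ⌈27.618⌉ = 28 payments; the last is $170.34.
Total paid = 27·$275.00 + $170.34 = $7,595.34.
Total interest = total paid − principal = $7,595.34 − $6,683.00 = $912.34.

$912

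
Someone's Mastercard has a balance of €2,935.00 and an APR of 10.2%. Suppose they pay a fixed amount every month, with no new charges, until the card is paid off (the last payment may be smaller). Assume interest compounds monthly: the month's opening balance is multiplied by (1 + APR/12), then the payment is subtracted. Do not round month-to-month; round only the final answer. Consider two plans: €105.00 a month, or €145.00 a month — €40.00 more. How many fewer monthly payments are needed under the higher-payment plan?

Monthly rate r = 10.2%/12 = 0.85% = 0.0085.
At €105.00/mo: n = ⌈−ln(1 − rB₀/P)/ln(1+r)⌉ = 33 payments (last €5.32); total interest = total paid − €2,935.00 = €430.32.
At €145.00/mo: 23 payments (last €44.58); total interest €299.58.
Payments saved = 33 − 23 = 10.

10 fewer payments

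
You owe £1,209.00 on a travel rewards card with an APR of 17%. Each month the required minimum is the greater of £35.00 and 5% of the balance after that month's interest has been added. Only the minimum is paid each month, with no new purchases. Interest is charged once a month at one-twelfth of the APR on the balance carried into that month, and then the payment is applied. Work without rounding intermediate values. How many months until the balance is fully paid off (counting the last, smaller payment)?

39 months

Monthly rate r = 17%/12 = 1.41667% = 0.0141667.
While 5% of the post-interest balance exceeds £35.00, each month B ← (B·(1+r))·(1 − 0.05), i.e. B shrinks by the factor (1+r)·0.95 = 0.96346.
This holds for months 1–16. Entering month 17 the balance is £666.43; 5% of the post-interest balance is now below £35.00, so the flat £35.00 minimum applies from here.
From month 17 a fixed £35.00 at rate r clears £666.43 in 23 more payments. Total: 16 + 23 = 39 months.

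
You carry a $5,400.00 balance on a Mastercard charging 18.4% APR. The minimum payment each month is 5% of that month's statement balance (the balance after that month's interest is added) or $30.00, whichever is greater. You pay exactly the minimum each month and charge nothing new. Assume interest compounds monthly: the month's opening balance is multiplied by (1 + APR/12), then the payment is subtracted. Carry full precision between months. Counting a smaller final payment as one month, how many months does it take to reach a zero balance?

85 months

Monthly rate r = 18.4%/12 = 1.53333% = 0.0153333.
While 5% of the post-interest balance exceeds $30.00, each month B ← (B·(1+r))·(1 − 0.05), i.e. B shrinks by the factor (1+r)·0.95 = 0.96457.
This holds for months 1–62. Entering month 63 the balance is $576.76; 5% of the post-interest balance is now below $30.00, so the flat $30.00 minimum applies from here.
From month 63 a fixed $30.00 at rate r clears $576.76 in 23 more payments. Total: 62 + 23 = 85 months.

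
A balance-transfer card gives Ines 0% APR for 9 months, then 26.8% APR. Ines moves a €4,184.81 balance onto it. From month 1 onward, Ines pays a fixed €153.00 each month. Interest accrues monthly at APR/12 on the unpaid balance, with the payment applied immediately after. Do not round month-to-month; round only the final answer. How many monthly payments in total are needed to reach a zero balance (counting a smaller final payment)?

33 payments

Promo months 1–9 at r₀ = 0%/12 = 0; months 10+ at r₁ = 26.8%/12 = 0.0223333.
After month 9 (no interest yet): B = €4,184.81 − 9·€153.00 = €2,807.81.
Then at r₁ with €153.00/mo: n₂ = −ln(1 − r₁·B/P)/ln(1+r₁) ≈ 23.88 → 24 more payments.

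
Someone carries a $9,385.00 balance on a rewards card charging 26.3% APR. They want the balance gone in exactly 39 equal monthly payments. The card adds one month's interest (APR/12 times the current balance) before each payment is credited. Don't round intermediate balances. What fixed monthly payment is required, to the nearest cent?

$360.44

Monthly rate r = 26.3%/12 = 2.19167% = 0.0219167.
Level-payment amortization: P = B₀·r / (1 − (1+r)^(−n)) = 9385.00·0.0219167 / (1 − 1.02192^(−39)).
Denominator 1 − (1+r)^(−39) = 0.570665099.
P = 205.688 / 0.570665099 ≈ 360.44.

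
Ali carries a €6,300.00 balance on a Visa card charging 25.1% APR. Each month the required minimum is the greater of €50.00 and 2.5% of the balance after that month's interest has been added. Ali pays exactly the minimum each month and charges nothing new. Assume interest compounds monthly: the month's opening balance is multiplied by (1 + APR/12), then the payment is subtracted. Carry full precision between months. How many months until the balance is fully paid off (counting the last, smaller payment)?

Monthly rate r = 25.1%/12 = 2.09167% = 0.0209167.
While 2.5% of the post-interest balance exceeds €50.00, each month B ← (B·(1+r))·(1 − 0.025), i.e. B shrinks by the factor (1+r)·0.975 = 0.99539.
This holds for months 1–254. Entering month 255 the balance is €1,950.06; 2.5% of the post-interest balance is now below €50.00, so the flat €50.00 minimum applies from here.
From month 255 a fixed €50.00 at rate r clears €1,950.06 in 82 more payments. Total: 254 + 82 = 336 months.

336 months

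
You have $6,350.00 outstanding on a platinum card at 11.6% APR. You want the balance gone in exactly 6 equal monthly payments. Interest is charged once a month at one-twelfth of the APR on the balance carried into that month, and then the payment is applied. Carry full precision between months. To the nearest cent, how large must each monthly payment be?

$1,094.43

Monthly rate r = 11.6%/12 = 0.966667% = 0.00966667.
Level-payment amortization: P = B₀·r / (1 − (1+r)^(−n)) = 6350.00·0.00966667 / (1 − 1.00967^(−6)).
Denominator 1 − (1+r)^(−6) = 0.0560871719.
P = 61.3833 / 0.0560871719 ≈ 1094.43.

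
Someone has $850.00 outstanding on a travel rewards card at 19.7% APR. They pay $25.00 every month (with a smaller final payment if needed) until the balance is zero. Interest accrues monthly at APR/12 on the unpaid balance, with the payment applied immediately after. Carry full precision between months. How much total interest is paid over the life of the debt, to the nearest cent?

$404.10

Monthly rate r = 19.7%/12 = 1.64167% = 0.0164167.
Payoff takes n = ⌈−ln(1 − rB₀/P)/ln(1+r)⌉ = ⌈50.163⌉ = 51 payments; the last is $4.10.
Total paid = 50·$25.00 + $4.10 = $1,254.10.
Total interest = total paid − principal = $1,254.10 − $850.00 = $404.10.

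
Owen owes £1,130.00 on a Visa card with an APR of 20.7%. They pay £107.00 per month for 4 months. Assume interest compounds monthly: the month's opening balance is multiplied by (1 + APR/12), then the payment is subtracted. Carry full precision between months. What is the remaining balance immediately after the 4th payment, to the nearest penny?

£770.81

Monthly rate r = 20.7%/12 = 1.725% = 0.01725.
Each month: B ← B·(1+r) − £107.00.
Month 1: interest £19.49; balance after payment £1,042.49.
Month 2: interest £17.98; balance after payment £953.48.
Month 3: interest £16.45; balance after payment £862.92.
Month 4: interest £14.89; balance after payment £770.81.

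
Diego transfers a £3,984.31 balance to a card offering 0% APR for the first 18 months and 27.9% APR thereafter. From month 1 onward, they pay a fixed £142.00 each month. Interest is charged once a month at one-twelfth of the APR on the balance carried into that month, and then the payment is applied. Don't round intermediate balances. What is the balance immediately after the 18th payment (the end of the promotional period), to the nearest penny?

Promo months 1–18 at r₀ = 0%/12 = 0; months 19+ at r₁ = 27.9%/12 = 0.02325.
After month 18 (no interest yet): B = £3,984.31 − 18·£142.00 = £1,428.31.

£1,428.31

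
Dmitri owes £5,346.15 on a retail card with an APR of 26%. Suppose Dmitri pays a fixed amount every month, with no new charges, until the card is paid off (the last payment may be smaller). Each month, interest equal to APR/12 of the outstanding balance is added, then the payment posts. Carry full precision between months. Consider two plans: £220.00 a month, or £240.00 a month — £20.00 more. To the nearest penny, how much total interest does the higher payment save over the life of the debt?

£294.43

Monthly rate r = 26%/12 = 2.16667% = 0.0216667.
At £220.00/mo: n = ⌈−ln(1 − rB₀/P)/ln(1+r)⌉ = 35 payments (last £193.56); total interest = total paid − £5,346.15 = £2,327.41.
At £240.00/mo: 31 payments (last £179.13); total interest £2,032.98.
Interest saved = £2,327.41 − £2,032.98 = £294.43.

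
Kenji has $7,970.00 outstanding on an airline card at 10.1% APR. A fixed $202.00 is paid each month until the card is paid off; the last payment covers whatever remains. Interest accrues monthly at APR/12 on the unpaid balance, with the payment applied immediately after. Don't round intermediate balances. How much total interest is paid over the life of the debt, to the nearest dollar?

$1,757

Monthly rate r = 10.1%/12 = 0.841667% = 0.00841667.
Payoff takes n = ⌈−ln(1 − rB₀/P)/ln(1+r)⌉ = ⌈48.153⌉ = 49 payments; the last is $31.02.
Total paid = 48·$202.00 + $31.02 = $9,727.02.
Total interest = total paid − principal = $9,727.02 − $7,970.00 = $1,757.02.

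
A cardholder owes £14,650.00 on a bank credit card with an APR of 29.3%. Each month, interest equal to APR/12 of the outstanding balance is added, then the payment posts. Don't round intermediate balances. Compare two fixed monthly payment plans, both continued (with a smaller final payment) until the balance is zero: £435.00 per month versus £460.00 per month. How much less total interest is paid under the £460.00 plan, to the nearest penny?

Monthly rate r = 29.3%/12 = 2.44167% = 0.0244167.
At £435.00/mo: n = ⌈−ln(1 − rB₀/P)/ln(1+r)⌉ = 72 payments (last £270.79); total interest = total paid − £14,650.00 = £16,505.79.
At £460.00/mo: 63 payments (last £148.23); total interest £14,018.23.
Interest saved = £16,505.79 − £14,018.23 = £2,487.56.

£2,487.56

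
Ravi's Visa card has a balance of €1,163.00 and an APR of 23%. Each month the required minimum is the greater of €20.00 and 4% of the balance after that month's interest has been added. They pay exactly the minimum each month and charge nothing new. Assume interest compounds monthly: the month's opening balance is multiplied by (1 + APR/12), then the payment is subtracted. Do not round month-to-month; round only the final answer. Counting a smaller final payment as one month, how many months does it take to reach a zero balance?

Monthly rate r = 23%/12 = 1.91667% = 0.0191667.
While 4% of the post-interest balance exceeds €20.00, each month B ← (B·(1+r))·(1 − 0.04), i.e. B shrinks by the factor (1+r)·0.96 = 0.9784.
This holds for months 1–40. Entering month 41 the balance is €485.55; 4% of the post-interest balance is now below €20.00, so the flat €20.00 minimum applies from here.
From month 41 a fixed €20.00 at rate r clears €485.55 in 33 more payments. Total: 40 + 33 = 73 months.

73 months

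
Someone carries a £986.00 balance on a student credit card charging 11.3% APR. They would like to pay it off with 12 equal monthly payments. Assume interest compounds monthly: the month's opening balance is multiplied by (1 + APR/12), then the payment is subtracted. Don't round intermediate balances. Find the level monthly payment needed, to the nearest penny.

Monthly rate r = 11.3%/12 = 0.941667% = 0.00941667.
Level-payment amortization: P = B₀·r / (1 − (1+r)^(−n)) = 986.00·0.00941667 / (1 − 1.00942^(−12)).
Denominator 1 − (1+r)^(−12) = 0.106376984.
P = 9.28483 / 0.106376984 ≈ 87.28.

£87.28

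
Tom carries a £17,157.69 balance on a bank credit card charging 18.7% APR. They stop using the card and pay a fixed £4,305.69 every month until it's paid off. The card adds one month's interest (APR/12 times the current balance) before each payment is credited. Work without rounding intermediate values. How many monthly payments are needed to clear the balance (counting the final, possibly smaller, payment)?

Monthly rate r = 18.7%/12 = 1.55833% = 0.0155833.
Recurrence: B ← B·(1+r) − £4,305.69.
Month 1: interest £267.37; balance after payment £13,119.37.
Month 2: interest £204.44; balance after payment £9,018.13.
Month 3: interest £140.53; balance after payment £4,852.97.
Month 4: interest £75.63; balance after payment £622.91.
Month 5: interest £9.71; balance after payment £0.00.

5 months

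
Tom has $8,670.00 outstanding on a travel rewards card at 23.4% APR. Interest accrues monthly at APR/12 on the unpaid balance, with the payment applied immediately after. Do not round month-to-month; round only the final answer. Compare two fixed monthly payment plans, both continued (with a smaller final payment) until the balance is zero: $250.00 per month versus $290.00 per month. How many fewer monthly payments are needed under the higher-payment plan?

Monthly rate r = 23.4%/12 = 1.95% = 0.0195.
At $250.00/mo: n = ⌈−ln(1 − rB₀/P)/ln(1+r)⌉ = 59 payments (last $100.26); total interest = total paid − $8,670.00 = $5,930.26.
At $290.00/mo: 46 payments (last $84.27); total interest $4,464.27.
Payments saved = 59 − 46 = 13.

13 fewer payments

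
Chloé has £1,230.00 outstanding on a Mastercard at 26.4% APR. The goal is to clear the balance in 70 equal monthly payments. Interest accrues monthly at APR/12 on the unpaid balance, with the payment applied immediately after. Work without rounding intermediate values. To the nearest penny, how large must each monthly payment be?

£34.60

Monthly rate r = 26.4%/12 = 2.2% = 0.022.
Level-payment amortization: P = B₀·r / (1 − (1+r)^(−n)) = 1230.00·0.022 / (1 − 1.022^(−70)).
Denominator 1 − (1+r)^(−70) = 0.782009637.
P = 27.06 / 0.782009637 ≈ 34.60.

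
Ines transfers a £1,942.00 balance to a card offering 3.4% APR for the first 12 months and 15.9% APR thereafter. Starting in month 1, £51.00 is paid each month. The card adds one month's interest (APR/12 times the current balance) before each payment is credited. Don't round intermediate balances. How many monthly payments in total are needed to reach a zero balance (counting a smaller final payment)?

46 payments

Promo months 1–12 at r₀ = 3.4%/12 = 0.00283333; months 13+ at r₁ = 15.9%/12 = 0.01325.
After month 12: iterate B ← B·(1+r₀) − £51.00 for 12 months → £1,387.44.
Then at r₁ with £51.00/mo: n₂ = −ln(1 − r₁·B/P)/ln(1+r₁) ≈ 33.96 → 34 more payments.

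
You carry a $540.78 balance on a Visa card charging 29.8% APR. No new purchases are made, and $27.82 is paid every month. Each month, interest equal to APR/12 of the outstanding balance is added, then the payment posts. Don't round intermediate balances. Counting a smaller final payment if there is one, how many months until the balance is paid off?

Monthly rate r = 29.8%/12 = 2.48333% = 0.0248333.
Recurrence: B ← B·(1+r) − $27.82.
Month 1: interest $13.43; balance after payment $526.39.
Month 2: interest $13.07; balance after payment $511.64.
Closed form: n = −ln(1 − rB₀/P)/ln(1+r) = −ln(0.51728)/ln(1.02483) ≈ 26.872, so the balance reaches zero during payment 27.

27 months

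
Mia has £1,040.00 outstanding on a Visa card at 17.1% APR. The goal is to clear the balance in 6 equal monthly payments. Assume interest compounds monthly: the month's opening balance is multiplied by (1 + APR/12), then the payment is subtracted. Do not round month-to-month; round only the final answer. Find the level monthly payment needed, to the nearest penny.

£182.08

Monthly rate r = 17.1%/12 = 1.425% = 0.01425.
Level-payment amortization: P = B₀·r / (1 − (1+r)^(−n)) = 1040.00·0.01425 / (1 − 1.01425^(−6)).
Denominator 1 − (1+r)^(−6) = 0.0813926801.
P = 14.82 / 0.0813926801 ≈ 182.08.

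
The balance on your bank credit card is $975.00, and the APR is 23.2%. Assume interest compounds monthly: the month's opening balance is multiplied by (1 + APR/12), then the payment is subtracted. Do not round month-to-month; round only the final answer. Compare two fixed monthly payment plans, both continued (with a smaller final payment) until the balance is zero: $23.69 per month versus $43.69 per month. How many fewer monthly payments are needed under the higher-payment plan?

53 fewer payments

Monthly rate r = 23.2%/12 = 1.93333% = 0.0193333.
At $23.69/mo: n = ⌈−ln(1 − rB₀/P)/ln(1+r)⌉ = 83 payments (last $22.20); total interest = total paid − $975.00 = $989.78.
At $43.69/mo: 30 payments (last $21.43); total interest $313.44.
Payments saved = 83 − 30 = 53.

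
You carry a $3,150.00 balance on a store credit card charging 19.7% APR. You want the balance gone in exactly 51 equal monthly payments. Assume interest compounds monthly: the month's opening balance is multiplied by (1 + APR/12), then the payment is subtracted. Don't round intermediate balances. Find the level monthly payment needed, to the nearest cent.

Monthly rate r = 19.7%/12 = 1.64167% = 0.0164167.
Level-payment amortization: P = B₀·r / (1 − (1+r)^(−n)) = 3150.00·0.0164167 / (1 − 1.01642^(−51)).
Denominator 1 − (1+r)^(−51) = 0.564147708.
P = 51.7125 / 0.564147708 ≈ 91.66.

$91.66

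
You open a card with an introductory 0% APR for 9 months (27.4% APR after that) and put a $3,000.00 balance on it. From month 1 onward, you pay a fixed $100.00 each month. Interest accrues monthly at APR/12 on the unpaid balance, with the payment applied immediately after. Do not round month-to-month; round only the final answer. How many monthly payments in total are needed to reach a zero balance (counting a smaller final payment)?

38 payments

Promo months 1–9 at r₀ = 0%/12 = 0; months 10+ at r₁ = 27.4%/12 = 0.0228333.
After month 9 (no interest yet): B = $3,000.00 − 9·$100.00 = $2,100.00.
Then at r₁ with $100.00/mo: n₂ = −ln(1 − r₁·B/P)/ln(1+r₁) ≈ 28.92 → 29 more payments.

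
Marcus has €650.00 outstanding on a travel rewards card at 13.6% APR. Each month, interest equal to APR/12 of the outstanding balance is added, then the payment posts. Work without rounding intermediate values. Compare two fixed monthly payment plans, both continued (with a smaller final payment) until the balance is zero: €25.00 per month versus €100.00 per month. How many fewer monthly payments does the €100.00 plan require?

24 fewer payments

Monthly rate r = 13.6%/12 = 1.13333% = 0.0113333.
At €25.00/mo: n = ⌈−ln(1 − rB₀/P)/ln(1+r)⌉ = 31 payments (last €24.40); total interest = total paid − €650.00 = €124.40.
At €100.00/mo: 7 payments (last €79.10); total interest €29.10.
Payments saved = 31 − 7 = 24.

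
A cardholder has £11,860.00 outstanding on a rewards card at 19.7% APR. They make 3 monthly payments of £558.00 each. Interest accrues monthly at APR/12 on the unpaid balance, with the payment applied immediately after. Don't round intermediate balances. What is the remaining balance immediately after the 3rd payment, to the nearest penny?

£10,752.11

Monthly rate r = 19.7%/12 = 1.64167% = 0.0164167.
Each month: B ← B·(1+r) − £558.00.
Month 1: interest £194.70; balance after payment £11,496.70.
Month 2: interest £188.74; balance after payment £11,127.44.
Month 3: interest £182.68; balance after payment £10,752.11.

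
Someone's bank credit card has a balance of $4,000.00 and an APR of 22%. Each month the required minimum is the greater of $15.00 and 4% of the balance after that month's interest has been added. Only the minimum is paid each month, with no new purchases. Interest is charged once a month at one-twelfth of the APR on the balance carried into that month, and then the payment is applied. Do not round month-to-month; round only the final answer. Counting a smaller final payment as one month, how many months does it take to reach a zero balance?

Monthly rate r = 22%/12 = 1.83333% = 0.0183333.
While 4% of the post-interest balance exceeds $15.00, each month B ← (B·(1+r))·(1 − 0.04), i.e. B shrinks by the factor (1+r)·0.96 = 0.9776.
This holds for months 1–106. Entering month 107 the balance is $362.37; 4% of the post-interest balance is now below $15.00, so the flat $15.00 minimum applies from here.
From month 107 a fixed $15.00 at rate r clears $362.37 in 33 more payments. Total: 106 + 33 = 139 months.

139 months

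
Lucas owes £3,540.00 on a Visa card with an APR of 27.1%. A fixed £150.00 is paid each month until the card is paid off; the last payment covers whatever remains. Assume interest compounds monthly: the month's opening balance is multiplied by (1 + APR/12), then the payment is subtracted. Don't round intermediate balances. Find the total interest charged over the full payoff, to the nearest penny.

£1,574.00

Monthly rate r = 27.1%/12 = 2.25833% = 0.0225833.
Payoff takes n = ⌈−ln(1 − rB₀/P)/ln(1+r)⌉ = ⌈34.092⌉ = 35 payments; the last is £14.00.
Total paid = 34·£150.00 + £14.00 = £5,114.00.
Total interest = total paid − principal = £5,114.00 − £3,540.00 = £1,574.00.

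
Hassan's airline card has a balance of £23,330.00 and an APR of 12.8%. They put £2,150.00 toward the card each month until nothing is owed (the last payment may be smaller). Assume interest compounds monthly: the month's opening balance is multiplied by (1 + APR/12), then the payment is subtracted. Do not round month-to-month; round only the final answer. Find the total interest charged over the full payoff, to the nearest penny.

Monthly rate r = 12.8%/12 = 1.06667% = 0.0106667.
Payoff takes n = ⌈−ln(1 − rB₀/P)/ln(1+r)⌉ = ⌈11.594⌉ = 12 payments; the last is £1,279.08.
Total paid = 11·£2,150.00 + £1,279.08 = £24,929.08.
Total interest = total paid − principal = £24,929.08 − £23,330.00 = £1,599.08.

£1,599.08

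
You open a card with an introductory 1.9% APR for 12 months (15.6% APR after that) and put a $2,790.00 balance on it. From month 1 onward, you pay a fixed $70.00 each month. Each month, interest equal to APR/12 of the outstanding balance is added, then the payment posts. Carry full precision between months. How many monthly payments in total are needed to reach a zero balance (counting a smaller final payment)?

48 months

Promo months 1–12 at r₀ = 1.9%/12 = 0.00158333; months 13+ at r₁ = 15.6%/12 = 0.013.
After month 12: iterate B ← B·(1+r₀) − $70.00 for 12 months → $1,996.12.
Then at r₁ with $70.00/mo: n₂ = −ln(1 − r₁·B/P)/ln(1+r₁) ≈ 35.86 → 36 more payments.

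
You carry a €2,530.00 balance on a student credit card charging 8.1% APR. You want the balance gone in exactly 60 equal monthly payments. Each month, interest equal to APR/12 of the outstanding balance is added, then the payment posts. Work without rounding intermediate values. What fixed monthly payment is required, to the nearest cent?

Monthly rate r = 8.1%/12 = 0.675% = 0.00675.
Level-payment amortization: P = B₀·r / (1 − (1+r)^(−n)) = 2530.00·0.00675 / (1 − 1.00675^(−60)).
Denominator 1 − (1+r)^(−60) = 0.332114979.
P = 17.0775 / 0.332114979 ≈ 51.42.

€51.42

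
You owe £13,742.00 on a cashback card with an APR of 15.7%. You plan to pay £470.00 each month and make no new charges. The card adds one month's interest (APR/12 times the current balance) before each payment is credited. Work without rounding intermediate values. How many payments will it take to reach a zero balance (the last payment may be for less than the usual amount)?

Monthly rate r = 15.7%/12 = 1.30833% = 0.0130833.
Recurrence: B ← B·(1+r) − £470.00.
Month 1: interest £179.79; balance after payment £13,451.79.
Month 2: interest £175.99; balance after payment £13,157.79.
Closed form: n = −ln(1 − rB₀/P)/ln(1+r) = −ln(0.61747)/ln(1.01308) ≈ 37.091, so the balance reaches zero during payment 38.

38 payments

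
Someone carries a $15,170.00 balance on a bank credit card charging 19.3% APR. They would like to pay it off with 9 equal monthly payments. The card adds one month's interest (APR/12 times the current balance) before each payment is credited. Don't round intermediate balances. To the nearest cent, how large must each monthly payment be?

Monthly rate r = 19.3%/12 = 1.60833% = 0.0160833.
Level-payment amortization: P = B₀·r / (1 − (1+r)^(−n)) = 15170.00·0.0160833 / (1 − 1.01608^(−9)).
Denominator 1 − (1+r)^(−9) = 0.133764356.
P = 243.984 / 0.133764356 ≈ 1823.98.

$1,823.98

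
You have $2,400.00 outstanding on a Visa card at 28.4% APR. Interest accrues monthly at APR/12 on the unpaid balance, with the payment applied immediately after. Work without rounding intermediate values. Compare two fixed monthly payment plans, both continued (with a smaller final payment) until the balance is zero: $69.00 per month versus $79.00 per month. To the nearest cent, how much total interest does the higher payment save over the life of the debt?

Monthly rate r = 28.4%/12 = 2.36667% = 0.0236667.
At $69.00/mo: n = ⌈−ln(1 − rB₀/P)/ln(1+r)⌉ = 75 payments (last $5.19); total interest = total paid − $2,400.00 = $2,711.19.
At $79.00/mo: 55 payments (last $21.27); total interest $1,887.27.
Interest saved = $2,711.19 − $1,887.27 = $823.92.

$823.92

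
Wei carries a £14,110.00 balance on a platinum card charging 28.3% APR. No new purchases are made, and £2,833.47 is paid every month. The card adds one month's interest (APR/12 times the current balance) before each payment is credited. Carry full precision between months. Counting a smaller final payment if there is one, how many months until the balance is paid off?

6 months

Monthly rate r = 28.3%/12 = 2.35833% = 0.0235833.
Recurrence: B ← B·(1+r) − £2,833.47.
Month 1: interest £332.76; balance after payment £11,609.29.
Month 2: interest £273.79; balance after payment £9,049.61.
Month 3: interest £213.42; balance after payment £6,429.56.
Month 4: interest £151.63; balance after payment £3,747.72.
Month 5: interest £88.38; balance after payment £1,002.63.
Month 6: interest £23.65; balance after payment £0.00.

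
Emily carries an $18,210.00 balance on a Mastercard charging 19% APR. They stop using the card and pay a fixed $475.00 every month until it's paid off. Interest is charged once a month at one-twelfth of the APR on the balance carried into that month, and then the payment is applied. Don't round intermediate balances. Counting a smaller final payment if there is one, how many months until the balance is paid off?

60 payments

Monthly rate r = 19%/12 = 1.58333% = 0.0158333.
Recurrence: B ← B·(1+r) − $475.00.
Month 1: interest $288.33; balance after payment $18,023.33.
Month 2: interest $285.37; balance after payment $17,833.69.
Closed form: n = −ln(1 − rB₀/P)/ln(1+r) = −ln(0.393)/ln(1.01583) ≈ 59.452, so the balance reaches zero during payment 60.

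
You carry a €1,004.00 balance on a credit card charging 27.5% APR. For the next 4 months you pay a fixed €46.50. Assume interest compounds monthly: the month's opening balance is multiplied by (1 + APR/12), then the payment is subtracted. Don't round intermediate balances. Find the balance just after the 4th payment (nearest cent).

Monthly rate r = 27.5%/12 = 2.29167% = 0.0229167.
Each month: B ← B·(1+r) − €46.50.
Month 1: interest €23.01; balance after payment €980.51.
Month 2: interest €22.47; balance after payment €956.48.
Month 3: interest €21.92; balance after payment €931.90.
Month 4: interest €21.36; balance after payment €906.75.

€906.75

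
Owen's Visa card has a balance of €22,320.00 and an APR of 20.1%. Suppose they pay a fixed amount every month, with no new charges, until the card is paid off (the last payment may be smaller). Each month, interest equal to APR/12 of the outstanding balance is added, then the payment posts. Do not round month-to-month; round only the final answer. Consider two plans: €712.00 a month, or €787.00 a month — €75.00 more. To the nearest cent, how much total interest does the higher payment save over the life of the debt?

€1,383.93

Monthly rate r = 20.1%/12 = 1.675% = 0.01675.
At €712.00/mo: n = ⌈−ln(1 − rB₀/P)/ln(1+r)⌉ = 45 payments (last €589.02); total interest = total paid − €22,320.00 = €9,597.02.
At €787.00/mo: 39 payments (last €627.09); total interest €8,213.09.
Interest saved = €9,597.02 − €8,213.09 = €1,383.93.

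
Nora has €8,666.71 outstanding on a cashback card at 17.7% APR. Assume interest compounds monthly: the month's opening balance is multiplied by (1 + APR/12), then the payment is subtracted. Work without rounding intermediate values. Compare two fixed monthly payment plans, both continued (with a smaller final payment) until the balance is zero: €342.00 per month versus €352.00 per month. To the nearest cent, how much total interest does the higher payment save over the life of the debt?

€84.27

Monthly rate r = 17.7%/12 = 1.475% = 0.01475.
At €342.00/mo: n = ⌈−ln(1 − rB₀/P)/ln(1+r)⌉ = 32 payments (last €330.55); total interest = total paid − €8,666.71 = €2,265.84.
At €352.00/mo: 31 payments (last €288.28); total interest €2,181.57.
Interest saved = €2,265.84 − €2,181.57 = €84.27.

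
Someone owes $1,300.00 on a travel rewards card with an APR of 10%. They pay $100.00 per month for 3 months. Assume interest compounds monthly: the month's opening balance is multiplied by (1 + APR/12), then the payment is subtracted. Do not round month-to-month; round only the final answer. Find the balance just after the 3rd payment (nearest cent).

$1,030.26

Monthly rate r = 10%/12 = 0.833333% = 0.00833333.
Each month: B ← B·(1+r) − $100.00.
Month 1: interest $10.83; balance after payment $1,210.83.
Month 2: interest $10.09; balance after payment $1,120.92.
Month 3: interest $9.34; balance after payment $1,030.26.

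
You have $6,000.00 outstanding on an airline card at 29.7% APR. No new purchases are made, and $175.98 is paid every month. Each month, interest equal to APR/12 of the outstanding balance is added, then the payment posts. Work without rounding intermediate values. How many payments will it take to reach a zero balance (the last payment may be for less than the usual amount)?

76 months

Monthly rate r = 29.7%/12 = 2.475% = 0.02475.
Recurrence: B ← B·(1+r) − $175.98.
Month 1: interest $148.50; balance after payment $5,972.52.
Month 2: interest $147.82; balance after payment $5,944.36.
Closed form: n = −ln(1 − rB₀/P)/ln(1+r) = −ln(0.15615)/ln(1.02475) ≈ 75.951, so the balance reaches zero during payment 76.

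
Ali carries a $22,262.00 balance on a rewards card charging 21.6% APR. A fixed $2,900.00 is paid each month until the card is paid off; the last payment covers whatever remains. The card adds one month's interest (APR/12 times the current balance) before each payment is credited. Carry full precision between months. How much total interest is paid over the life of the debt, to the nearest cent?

Monthly rate r = 21.6%/12 = 1.8% = 0.018.
Payoff takes n = ⌈−ln(1 − rB₀/P)/ln(1+r)⌉ = ⌈8.336⌉ = 9 payments; the last is $979.02.
Total paid = 8·$2,900.00 + $979.02 = $24,179.02.
Total interest = total paid − principal = $24,179.02 − $22,262.00 = $1,917.02.

$1,917.02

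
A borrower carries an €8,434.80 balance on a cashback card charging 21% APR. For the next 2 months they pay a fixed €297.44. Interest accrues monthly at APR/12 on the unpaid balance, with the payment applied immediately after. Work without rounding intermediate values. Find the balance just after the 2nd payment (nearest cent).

Monthly rate r = 21%/12 = 1.75% = 0.0175.
Each month: B ← B·(1+r) − €297.44.
Month 1: interest €147.61; balance after payment €8,284.97.
Month 2: interest €144.99; balance after payment €8,132.52.

€8,132.52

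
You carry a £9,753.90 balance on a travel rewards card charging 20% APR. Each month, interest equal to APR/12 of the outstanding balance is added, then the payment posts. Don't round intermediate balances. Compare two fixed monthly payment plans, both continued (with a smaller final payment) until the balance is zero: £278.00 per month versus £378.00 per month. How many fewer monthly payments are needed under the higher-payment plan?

Monthly rate r = 20%/12 = 1.66667% = 0.0166667.
At £278.00/mo: n = ⌈−ln(1 − rB₀/P)/ln(1+r)⌉ = 54 payments (last £48.44); total interest = total paid − £9,753.90 = £5,028.54.
At £378.00/mo: 35 payments (last £5.50); total interest £3,103.60.
Payments saved = 54 − 35 = 19.

19 fewer payments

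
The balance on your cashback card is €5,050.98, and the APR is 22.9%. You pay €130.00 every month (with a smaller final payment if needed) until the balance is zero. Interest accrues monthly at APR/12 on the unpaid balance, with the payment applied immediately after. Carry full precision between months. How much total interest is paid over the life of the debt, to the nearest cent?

Monthly rate r = 22.9%/12 = 1.90833% = 0.0190833.
Payoff takes n = ⌈−ln(1 − rB₀/P)/ln(1+r)⌉ = ⌈71.558⌉ = 72 payments; the last is €72.83.
Total paid = 71·€130.00 + €72.83 = €9,302.83.
Total interest = total paid − principal = €9,302.83 − €5,050.98 = €4,251.85.

€4,251.85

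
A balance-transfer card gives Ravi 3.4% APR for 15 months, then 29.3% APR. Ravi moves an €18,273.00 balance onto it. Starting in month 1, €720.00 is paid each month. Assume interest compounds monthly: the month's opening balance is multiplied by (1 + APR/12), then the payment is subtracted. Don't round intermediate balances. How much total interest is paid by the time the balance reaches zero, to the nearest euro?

€2,042

Promo months 1–15 at r₀ = 3.4%/12 = 0.00283333; months 16+ at r₁ = 29.3%/12 = 0.0244167.
After month 15: iterate B ← B·(1+r₀) − €720.00 for 15 months → €8,048.34.
Then at r₁ with €720.00/mo: n₂ = −ln(1 − r₁·B/P)/ln(1+r₁) ≈ 13.21 → 14 more payments.
Total paid = 28·€720.00 + €154.78 = €20,314.78; interest = €20,314.78 − €18,273.00 = €2,041.78.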